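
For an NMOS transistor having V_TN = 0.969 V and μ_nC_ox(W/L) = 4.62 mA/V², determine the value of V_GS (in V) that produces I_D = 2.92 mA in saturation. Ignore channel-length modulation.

In saturation I_D = ½ k_n (V_GS − V_TN)², so V_GS − V_TN = √(2 I_D / k_n) = √(2 × 2.92 / 4.62) = 1.12 V.
V_GS = 0.969 + 1.12 = 2.09 V.

V_GS = 2.09 V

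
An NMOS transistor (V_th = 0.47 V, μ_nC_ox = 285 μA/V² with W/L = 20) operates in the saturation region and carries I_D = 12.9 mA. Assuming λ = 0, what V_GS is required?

V_GS = 2.60 V

k_n = μ_nC_ox · (W/L) = 5.7 mA/V².
In saturation I_D = ½ k_n (V_GS − V_th)², so V_GS − V_th = √(2 I_D / k_n) = √(2 × 12.9 / 5.7) = 2.13 V.
V_GS = 0.47 + 2.13 = 2.6 V.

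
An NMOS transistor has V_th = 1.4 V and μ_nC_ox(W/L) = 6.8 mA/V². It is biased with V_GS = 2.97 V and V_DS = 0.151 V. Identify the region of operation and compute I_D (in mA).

V_ov = V_GS − V_th = 2.97 − 1.4 = 1.57 V.
Since V_DS = 0.151 V < V_ov = 1.57 V, the device is in the triode region.
I_D = k_n [V_ov · V_DS − ½ V_DS²] = 6.8 × [1.57 × 0.151 − 0.5 × 0.151²] = 1.53 mA.

Triode; I_D = 1.53 mA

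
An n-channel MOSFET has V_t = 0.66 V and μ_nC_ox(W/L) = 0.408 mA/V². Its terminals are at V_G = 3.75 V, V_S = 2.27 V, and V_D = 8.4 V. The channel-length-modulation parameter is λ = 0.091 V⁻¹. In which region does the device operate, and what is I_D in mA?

Saturation; I_D = 0.214 mA

V_GS = V_G − V_S = 3.75 − 2.27 = 1.48 V; V_DS = V_D − V_S = 8.4 − 2.27 = 6.13 V.
V_ov = V_GS − V_t = 1.48 − 0.66 = 0.82 V.
Since V_DS = 6.13 V ≥ V_ov = 0.82 V, the device is in saturation.
I_D = ½ k_n V_ov² (1 + λ V_DS) = 0.5 × 0.408 × 0.82² × (1 + 0.091 × 6.13) = 0.214 mA.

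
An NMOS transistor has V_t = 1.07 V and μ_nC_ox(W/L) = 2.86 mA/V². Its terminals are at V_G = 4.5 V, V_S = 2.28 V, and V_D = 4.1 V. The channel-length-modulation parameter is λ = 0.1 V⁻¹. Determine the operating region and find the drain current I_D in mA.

V_GS = V_G − V_S = 4.5 − 2.28 = 2.22 V; V_DS = V_D − V_S = 4.1 − 2.28 = 1.82 V.
V_ov = V_GS − V_t = 2.22 − 1.07 = 1.15 V.
Since V_DS = 1.82 V ≥ V_ov = 1.15 V, the device is in saturation.
I_D = ½ k_n V_ov² (1 + λ V_DS) = 0.5 × 2.86 × 1.15² × (1 + 0.1 × 1.82) = 2.24 mA.

Saturation; I_D = 2.24 mA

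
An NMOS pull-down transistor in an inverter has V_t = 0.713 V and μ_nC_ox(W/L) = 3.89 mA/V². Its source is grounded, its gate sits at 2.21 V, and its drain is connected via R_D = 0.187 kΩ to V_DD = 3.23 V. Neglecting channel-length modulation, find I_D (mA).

V_GS = V_G = 2.21 V, so V_ov = 2.21 − 0.713 = 1.5 V.
Assume saturation: I_D = ½ k_n V_ov² = 0.5 × 3.89 × 1.5² = 4.36 mA, giving V_DS = V_DD − I_D R_D = 3.23 − 4.36 × 0.187 = 2.41 V.
V_DS = 2.41 V ≥ V_ov = 1.5 V, confirming saturation.

I_D = 4.36 mA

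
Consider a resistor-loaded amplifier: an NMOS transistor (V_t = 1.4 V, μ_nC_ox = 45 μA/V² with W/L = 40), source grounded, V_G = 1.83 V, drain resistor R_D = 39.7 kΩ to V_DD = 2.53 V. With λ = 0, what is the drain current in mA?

V_GS = V_G = 1.83 V, so V_ov = 1.83 − 1.4 = 0.43 V.
k_n = μ_nC_ox · (W/L) = 1.8 mA/V².
Assume saturation: I_D = ½ k_n V_ov² = 0.5 × 1.8 × 0.43² = 0.166 mA, giving V_DS = V_DD − I_D R_D = 2.53 − 0.166 × 39.7 = -4.08 V.
But -4.08 V < V_ov = 0.43 V, so the device is actually in triode.
In triode I_D = k_n[V_ov V_DS − ½ V_DS²] and I_D = (V_DD − V_DS)/R_D. Equating: 35.7 V_DS² − 31.73 V_DS + 2.53 = 0, giving V_DS = 0.0886 V (the root below V_ov).
I_D = (2.53 − 0.0886) / 39.7 = 0.0615 mA.

I_D = 0.0615 mA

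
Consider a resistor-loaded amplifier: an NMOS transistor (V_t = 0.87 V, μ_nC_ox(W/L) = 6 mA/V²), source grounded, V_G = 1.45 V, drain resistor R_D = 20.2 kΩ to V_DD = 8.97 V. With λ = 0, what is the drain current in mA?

V_GS = V_G = 1.45 V, so V_ov = 1.45 − 0.87 = 0.58 V.
Assume saturation: I_D = ½ k_n V_ov² = 0.5 × 6 × 0.58² = 1.01 mA, giving V_DS = V_DD − I_D R_D = 8.97 − 1.01 × 20.2 = -11.4 V.
But -11.4 V < V_ov = 0.58 V, so the device is actually in triode.
In triode I_D = k_n[V_ov V_DS − ½ V_DS²] and I_D = (V_DD − V_DS)/R_D. Equating: 60.6 V_DS² − 71.3 V_DS + 8.97 = 0, giving V_DS = 0.143 V (the root below V_ov).
I_D = (8.97 − 0.143) / 20.2 = 0.437 mA.

I_D = 0.437 mA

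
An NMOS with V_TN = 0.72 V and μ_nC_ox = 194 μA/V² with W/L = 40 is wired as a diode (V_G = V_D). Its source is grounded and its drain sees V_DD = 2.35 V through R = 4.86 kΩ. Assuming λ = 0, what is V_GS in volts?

With gate tied to drain, V_GS = V_DS ≥ V_GS − V_TN, so the device is in saturation.
k_n = μ_nC_ox · (W/L) = 7.76 mA/V².
KCL at the drain: ½ k_n (V_GS − V_TN)² = (V_DD − V_GS)/R.
Let x = V_GS − 0.72. Then 18.9 x² + x − 1.63 = 0, giving x = 0.269 V (positive root), so V_GS = 0.989 V.
I_D = (V_DD − V_GS)/R = (2.35 − 0.989) / 4.86 = 0.28 mA.

V_GS = 0.989 V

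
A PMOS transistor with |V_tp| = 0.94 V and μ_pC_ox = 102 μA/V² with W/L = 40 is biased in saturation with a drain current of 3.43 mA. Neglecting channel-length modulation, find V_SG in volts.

V_SG = 2.24 V

k_p = μ_pC_ox · (W/L) = 4.08 mA/V².
In saturation I_D = ½ k_p (V_SG − |V_tp|)², so V_SG − |V_tp| = √(2 I_D / k_p) = √(2 × 3.43 / 4.08) = 1.3 V.
V_SG = 0.94 + 1.3 = 2.24 V.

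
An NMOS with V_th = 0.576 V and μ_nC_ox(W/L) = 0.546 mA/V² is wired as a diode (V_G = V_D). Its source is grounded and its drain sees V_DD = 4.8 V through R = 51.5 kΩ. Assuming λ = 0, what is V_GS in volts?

V_GS = 1.09 V

With gate tied to drain, V_GS = V_DS ≥ V_GS − V_th, so the device is in saturation.
KCL at the drain: ½ k_n (V_GS − V_th)² = (V_DD − V_GS)/R.
Let x = V_GS − 0.576. Then 14.1 x² + x − 4.224 = 0, giving x = 0.514 V (positive root), so V_GS = 1.09 V.
I_D = (V_DD − V_GS)/R = (4.8 − 1.09) / 51.5 = 0.072 mA.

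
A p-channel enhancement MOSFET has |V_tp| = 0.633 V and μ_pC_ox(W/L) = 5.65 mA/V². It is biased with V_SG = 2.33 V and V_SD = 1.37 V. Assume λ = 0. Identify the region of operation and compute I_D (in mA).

V_ov = V_SG − |V_tp| = 2.33 − 0.633 = 1.7 V.
Since V_SD = 1.37 V < V_ov = 1.7 V, the device is in the triode region.
I_D = k_p [V_ov · V_SD − ½ V_SD²] = 5.65 × [1.7 × 1.37 − 0.5 × 1.37²] = 7.83 mA.

Triode; I_D = 7.83 mA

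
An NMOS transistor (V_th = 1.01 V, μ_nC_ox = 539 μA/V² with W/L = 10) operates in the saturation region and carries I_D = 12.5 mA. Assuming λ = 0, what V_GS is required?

k_n = μ_nC_ox · (W/L) = 5.39 mA/V².
In saturation I_D = ½ k_n (V_GS − V_th)², so V_GS − V_th = √(2 I_D / k_n) = √(2 × 12.5 / 5.39) = 2.15 V.
V_GS = 1.01 + 2.15 = 3.16 V.

V_GS = 3.16 V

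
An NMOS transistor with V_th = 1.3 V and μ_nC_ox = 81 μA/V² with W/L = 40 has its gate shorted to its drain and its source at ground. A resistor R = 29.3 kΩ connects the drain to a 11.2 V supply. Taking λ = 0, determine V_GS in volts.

With gate tied to drain, V_GS = V_DS ≥ V_GS − V_th, so the device is in saturation.
k_n = μ_nC_ox · (W/L) = 3.24 mA/V².
KCL at the drain: ½ k_n (V_GS − V_th)² = (V_DD − V_GS)/R.
Let x = V_GS − 1.3. Then 47.5 x² + x − 9.9 = 0, giving x = 0.446 V (positive root), so V_GS = 1.75 V.
I_D = (V_DD − V_GS)/R = (11.2 − 1.75) / 29.3 = 0.323 mA.

V_GS = 1.75 V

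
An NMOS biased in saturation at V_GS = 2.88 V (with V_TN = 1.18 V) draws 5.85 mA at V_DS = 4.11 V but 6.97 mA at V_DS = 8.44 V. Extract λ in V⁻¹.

With V_GS fixed, I_D ∝ (1 + λ V_DS) in saturation, so I_D2/I_D1 = (1 + λ V_DS2)/(1 + λ V_DS1).
6.97/5.85 = 1.191 = (1 + 8.44 λ)/(1 + 4.11 λ).
Solving: λ (I_D1 V_DS2 − I_D2 V_DS1) = I_D2 − I_D1, so λ = (6.97 − 5.85) / (5.85 × 8.44 − 6.97 × 4.11) = 1.12 / 20.7 = 0.054 V⁻¹.

λ = 0.0540 V⁻¹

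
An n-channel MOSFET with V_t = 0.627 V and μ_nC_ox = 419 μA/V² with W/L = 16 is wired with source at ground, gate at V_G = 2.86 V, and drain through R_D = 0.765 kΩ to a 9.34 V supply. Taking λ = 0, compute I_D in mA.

V_GS = V_G = 2.86 V, so V_ov = 2.86 − 0.627 = 2.23 V.
k_n = μ_nC_ox · (W/L) = 6.704 mA/V².
Assume saturation: I_D = ½ k_n V_ov² = 0.5 × 6.704 × 2.23² = 16.7 mA, giving V_DS = V_DD − I_D R_D = 9.34 − 16.7 × 0.765 = -3.45 V.
But -3.45 V < V_ov = 2.23 V, so the device is actually in triode.
In triode I_D = k_n[V_ov V_DS − ½ V_DS²] and I_D = (V_DD − V_DS)/R_D. Equating: 2.56 V_DS² − 12.45 V_DS + 9.34 = 0, giving V_DS = 0.927 V (the root below V_ov).
I_D = (9.34 − 0.927) / 0.765 = 11 mA.

I_D = 11.0 mA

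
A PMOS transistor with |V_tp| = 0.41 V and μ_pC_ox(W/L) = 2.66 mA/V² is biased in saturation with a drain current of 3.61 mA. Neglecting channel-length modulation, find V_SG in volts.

In saturation I_D = ½ k_p (V_SG − |V_tp|)², so V_SG − |V_tp| = √(2 I_D / k_p) = √(2 × 3.61 / 2.66) = 1.65 V.
V_SG = 0.41 + 1.65 = 2.06 V.

V_SG = 2.06 V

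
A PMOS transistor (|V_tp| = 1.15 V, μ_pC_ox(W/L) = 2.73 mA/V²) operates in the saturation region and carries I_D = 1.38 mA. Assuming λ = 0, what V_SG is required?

In saturation I_D = ½ k_p (V_SG − |V_tp|)², so V_SG − |V_tp| = √(2 I_D / k_p) = √(2 × 1.38 / 2.73) = 1.01 V.
V_SG = 1.15 + 1.01 = 2.16 V.

V_SG = 2.16 V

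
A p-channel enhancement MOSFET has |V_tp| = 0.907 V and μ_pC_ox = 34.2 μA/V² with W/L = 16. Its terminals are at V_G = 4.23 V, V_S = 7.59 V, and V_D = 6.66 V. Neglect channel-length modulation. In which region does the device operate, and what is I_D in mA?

Triode; I_D = 1.01 mA

V_SG = V_S − V_G = 7.59 − 4.23 = 3.36 V; V_SD = V_S − V_D = 7.59 − 6.66 = 0.93 V.
k_p = μ_pC_ox · (W/L) = 0.5472 mA/V².
V_ov = V_SG − |V_tp| = 3.36 − 0.907 = 2.45 V.
Since V_SD = 0.93 V < V_ov = 2.45 V, the device is in the triode region.
I_D = k_p [V_ov · V_SD − ½ V_SD²] = 0.5472 × [2.45 × 0.93 − 0.5 × 0.93²] = 1.01 mA.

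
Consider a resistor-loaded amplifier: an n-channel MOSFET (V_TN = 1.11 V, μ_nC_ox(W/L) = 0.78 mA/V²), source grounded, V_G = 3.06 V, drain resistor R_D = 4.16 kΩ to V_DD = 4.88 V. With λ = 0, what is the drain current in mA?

V_GS = V_G = 3.06 V, so V_ov = 3.06 − 1.11 = 1.95 V.
Assume saturation: I_D = ½ k_n V_ov² = 0.5 × 0.78 × 1.95² = 1.48 mA, giving V_DS = V_DD − I_D R_D = 4.88 − 1.48 × 4.16 = -1.29 V.
But -1.29 V < V_ov = 1.95 V, so the device is actually in triode.
In triode I_D = k_n[V_ov V_DS − ½ V_DS²] and I_D = (V_DD − V_DS)/R_D. Equating: 1.62 V_DS² − 7.327 V_DS + 4.88 = 0, giving V_DS = 0.812 V (the root below V_ov).
I_D = (4.88 − 0.812) / 4.16 = 0.978 mA.

I_D = 0.978 mA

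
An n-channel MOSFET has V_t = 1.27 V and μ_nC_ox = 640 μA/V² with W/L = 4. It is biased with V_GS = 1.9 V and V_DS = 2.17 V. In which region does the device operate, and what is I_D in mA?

Saturation; I_D = 0.508 mA

k_n = μ_nC_ox · (W/L) = 2.56 mA/V².
V_ov = V_GS − V_t = 1.9 − 1.27 = 0.63 V.
Since V_DS = 2.17 V ≥ V_ov = 0.63 V, the device is in saturation.
I_D = ½ k_n V_ov² = 0.5 × 2.56 × 0.63² = 0.508 mA.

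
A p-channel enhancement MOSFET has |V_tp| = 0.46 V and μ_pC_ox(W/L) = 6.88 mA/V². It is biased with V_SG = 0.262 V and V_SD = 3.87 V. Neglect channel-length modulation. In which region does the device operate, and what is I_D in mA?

V_SG = 0.262 V < |V_tp| = 0.46 V, so the transistor is in cutoff.

Cutoff; I_D = 0 mA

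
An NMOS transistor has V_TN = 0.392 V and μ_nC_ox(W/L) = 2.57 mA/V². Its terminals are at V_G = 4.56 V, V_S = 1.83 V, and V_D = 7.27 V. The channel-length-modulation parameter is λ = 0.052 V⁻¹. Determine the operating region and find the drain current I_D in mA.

V_GS = V_G − V_S = 4.56 − 1.83 = 2.73 V; V_DS = V_D − V_S = 7.27 − 1.83 = 5.44 V.
V_ov = V_GS − V_TN = 2.73 − 0.392 = 2.34 V.
Since V_DS = 5.44 V ≥ V_ov = 2.34 V, the device is in saturation.
I_D = ½ k_n V_ov² (1 + λ V_DS) = 0.5 × 2.57 × 2.34² × (1 + 0.052 × 5.44) = 9.01 mA.

Saturation; I_D = 9.01 mA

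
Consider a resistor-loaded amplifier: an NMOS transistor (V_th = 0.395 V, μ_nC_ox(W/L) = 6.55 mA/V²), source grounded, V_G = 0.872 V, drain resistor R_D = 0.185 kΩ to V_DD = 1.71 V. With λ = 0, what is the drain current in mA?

V_GS = V_G = 0.872 V, so V_ov = 0.872 − 0.395 = 0.477 V.
Assume saturation: I_D = ½ k_n V_ov² = 0.5 × 6.55 × 0.477² = 0.745 mA, giving V_DS = V_DD − I_D R_D = 1.71 − 0.745 × 0.185 = 1.57 V.
V_DS = 1.57 V ≥ V_ov = 0.477 V, confirming saturation.

I_D = 0.745 mA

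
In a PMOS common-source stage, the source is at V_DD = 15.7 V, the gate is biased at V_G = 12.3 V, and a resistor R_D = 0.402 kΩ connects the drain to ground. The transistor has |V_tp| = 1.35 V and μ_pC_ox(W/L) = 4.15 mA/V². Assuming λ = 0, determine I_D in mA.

V_SG = V_DD − V_G = 15.7 − 12.3 = 3.4 V, so V_ov = 3.4 − 1.35 = 2.05 V.
Assume saturation: I_D = ½ k_p V_ov² = 0.5 × 4.15 × 2.05² = 8.72 mA, giving V_SD = V_DD − I_D R_D = 15.7 − 8.72 × 0.402 = 12.2 V.
V_SD = 12.2 V ≥ V_ov = 2.05 V, confirming saturation.

I_D = 8.72 mA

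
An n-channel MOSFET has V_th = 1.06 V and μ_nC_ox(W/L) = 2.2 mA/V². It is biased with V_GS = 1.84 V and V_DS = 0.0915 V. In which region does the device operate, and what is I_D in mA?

Triode; I_D = 0.148 mA

V_ov = V_GS − V_th = 1.84 − 1.06 = 0.78 V.
Since V_DS = 0.0915 V < V_ov = 0.78 V, the device is in the triode region.
I_D = k_n [V_ov · V_DS − ½ V_DS²] = 2.2 × [0.78 × 0.0915 − 0.5 × 0.0915²] = 0.148 mA.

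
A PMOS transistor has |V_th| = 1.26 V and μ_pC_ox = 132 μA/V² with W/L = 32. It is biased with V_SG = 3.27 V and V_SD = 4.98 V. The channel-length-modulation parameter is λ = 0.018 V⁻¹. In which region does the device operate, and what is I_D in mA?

Saturation; I_D = 9.30 mA

k_p = μ_pC_ox · (W/L) = 4.224 mA/V².
V_ov = V_SG − |V_th| = 3.27 − 1.26 = 2.01 V.
Since V_SD = 4.98 V ≥ V_ov = 2.01 V, the device is in saturation.
I_D = ½ k_p V_ov² (1 + λ V_SD) = 0.5 × 4.224 × 2.01² × (1 + 0.018 × 4.98) = 9.3 mA.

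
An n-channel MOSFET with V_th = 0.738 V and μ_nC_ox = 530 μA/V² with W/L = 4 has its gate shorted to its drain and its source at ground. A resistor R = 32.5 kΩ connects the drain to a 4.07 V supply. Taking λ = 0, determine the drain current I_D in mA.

With gate tied to drain, V_GS = V_DS ≥ V_GS − V_th, so the device is in saturation.
k_n = μ_nC_ox · (W/L) = 2.12 mA/V².
KCL at the drain: ½ k_n (V_GS − V_th)² = (V_DD − V_GS)/R.
Let x = V_GS − 0.738. Then 34.5 x² + x − 3.332 = 0, giving x = 0.297 V (positive root), so V_GS = 1.03 V.
I_D = (V_DD − V_GS)/R = (4.07 − 1.03) / 32.5 = 0.0934 mA.

I_D = 0.0934 mA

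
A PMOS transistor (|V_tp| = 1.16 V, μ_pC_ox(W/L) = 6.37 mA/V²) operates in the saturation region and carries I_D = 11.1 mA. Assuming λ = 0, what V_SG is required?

V_SG = 3.03 V

In saturation I_D = ½ k_p (V_SG − |V_tp|)², so V_SG − |V_tp| = √(2 I_D / k_p) = √(2 × 11.1 / 6.37) = 1.87 V.
V_SG = 1.16 + 1.87 = 3.03 V.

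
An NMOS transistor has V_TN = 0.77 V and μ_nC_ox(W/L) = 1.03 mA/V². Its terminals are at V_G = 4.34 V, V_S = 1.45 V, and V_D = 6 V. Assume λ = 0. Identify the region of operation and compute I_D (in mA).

V_GS = V_G − V_S = 4.34 − 1.45 = 2.89 V; V_DS = V_D − V_S = 6 − 1.45 = 4.55 V.
V_ov = V_GS − V_TN = 2.89 − 0.77 = 2.12 V.
Since V_DS = 4.55 V ≥ V_ov = 2.12 V, the device is in saturation.
I_D = ½ k_n V_ov² = 0.5 × 1.03 × 2.12² = 2.31 mA.

Saturation; I_D = 2.31 mA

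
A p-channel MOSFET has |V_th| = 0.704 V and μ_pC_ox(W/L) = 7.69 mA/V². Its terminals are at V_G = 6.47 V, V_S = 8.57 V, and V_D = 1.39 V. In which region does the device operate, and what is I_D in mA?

V_SG = V_S − V_G = 8.57 − 6.47 = 2.1 V; V_SD = V_S − V_D = 8.57 − 1.39 = 7.18 V.
V_ov = V_SG − |V_th| = 2.1 − 0.704 = 1.4 V.
Since V_SD = 7.18 V ≥ V_ov = 1.4 V, the device is in saturation.
I_D = ½ k_p V_ov² = 0.5 × 7.69 × 1.4² = 7.49 mA.

Saturation; I_D = 7.49 mA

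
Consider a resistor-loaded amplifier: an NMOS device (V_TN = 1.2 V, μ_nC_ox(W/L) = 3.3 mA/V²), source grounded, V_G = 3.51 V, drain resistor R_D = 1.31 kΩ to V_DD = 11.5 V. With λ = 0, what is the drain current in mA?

V_GS = V_G = 3.51 V, so V_ov = 3.51 − 1.2 = 2.31 V.
Assume saturation: I_D = ½ k_n V_ov² = 0.5 × 3.3 × 2.31² = 8.8 mA, giving V_DS = V_DD − I_D R_D = 11.5 − 8.8 × 1.31 = -0.034 V.
But -0.034 V < V_ov = 2.31 V, so the device is actually in triode.
In triode I_D = k_n[V_ov V_DS − ½ V_DS²] and I_D = (V_DD − V_DS)/R_D. Equating: 2.16 V_DS² − 10.99 V_DS + 11.5 = 0, giving V_DS = 1.47 V (the root below V_ov).
I_D = (11.5 − 1.47) / 1.31 = 7.65 mA.

I_D = 7.65 mA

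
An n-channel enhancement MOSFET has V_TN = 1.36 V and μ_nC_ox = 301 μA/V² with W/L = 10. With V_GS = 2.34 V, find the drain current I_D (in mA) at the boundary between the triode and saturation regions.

I_D = 1.45 mA

At the boundary V_DS = V_ov = V_GS − V_TN = 2.34 − 1.36 = 0.98 V.
k_n = μ_nC_ox · (W/L) = 3.01 mA/V².
I_D = ½ k_n V_ov² = 0.5 × 3.01 × 0.98² = 1.45 mA.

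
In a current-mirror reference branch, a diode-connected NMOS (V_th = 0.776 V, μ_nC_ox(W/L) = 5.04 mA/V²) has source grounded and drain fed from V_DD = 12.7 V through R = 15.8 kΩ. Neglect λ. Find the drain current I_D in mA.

With gate tied to drain, V_GS = V_DS ≥ V_GS − V_th, so the device is in saturation.
KCL at the drain: ½ k_n (V_GS − V_th)² = (V_DD − V_GS)/R.
Let x = V_GS − 0.776. Then 39.8 x² + x − 11.92 = 0, giving x = 0.535 V (positive root), so V_GS = 1.31 V.
I_D = (V_DD − V_GS)/R = (12.7 − 1.31) / 15.8 = 0.721 mA.

I_D = 0.721 mA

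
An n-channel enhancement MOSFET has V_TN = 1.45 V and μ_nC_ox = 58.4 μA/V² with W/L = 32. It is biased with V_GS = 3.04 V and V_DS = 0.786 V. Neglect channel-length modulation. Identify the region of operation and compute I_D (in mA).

Triode; I_D = 1.76 mA

k_n = μ_nC_ox · (W/L) = 1.869 mA/V².
V_ov = V_GS − V_TN = 3.04 − 1.45 = 1.59 V.
Since V_DS = 0.786 V < V_ov = 1.59 V, the device is in the triode region.
I_D = k_n [V_ov · V_DS − ½ V_DS²] = 1.869 × [1.59 × 0.786 − 0.5 × 0.786²] = 1.76 mA.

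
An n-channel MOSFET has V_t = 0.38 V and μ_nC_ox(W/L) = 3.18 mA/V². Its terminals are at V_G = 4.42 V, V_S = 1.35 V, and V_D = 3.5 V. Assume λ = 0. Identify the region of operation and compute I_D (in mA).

Triode; I_D = 11.0 mA

V_GS = V_G − V_S = 4.42 − 1.35 = 3.07 V; V_DS = V_D − V_S = 3.5 − 1.35 = 2.15 V.
V_ov = V_GS − V_t = 3.07 − 0.38 = 2.69 V.
Since V_DS = 2.15 V < V_ov = 2.69 V, the device is in the triode region.
I_D = k_n [V_ov · V_DS − ½ V_DS²] = 3.18 × [2.69 × 2.15 − 0.5 × 2.15²] = 11 mA.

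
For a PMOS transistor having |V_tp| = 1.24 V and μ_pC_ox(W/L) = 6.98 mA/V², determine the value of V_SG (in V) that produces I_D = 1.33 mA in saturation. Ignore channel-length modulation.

V_SG = 1.86 V

In saturation I_D = ½ k_p (V_SG − |V_tp|)², so V_SG − |V_tp| = √(2 I_D / k_p) = √(2 × 1.33 / 6.98) = 0.617 V.
V_SG = 1.24 + 0.617 = 1.86 V.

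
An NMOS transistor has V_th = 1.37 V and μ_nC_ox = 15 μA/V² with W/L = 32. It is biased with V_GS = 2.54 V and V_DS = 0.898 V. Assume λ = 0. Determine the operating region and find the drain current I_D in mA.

k_n = μ_nC_ox · (W/L) = 0.48 mA/V².
V_ov = V_GS − V_th = 2.54 − 1.37 = 1.17 V.
Since V_DS = 0.898 V < V_ov = 1.17 V, the device is in the triode region.
I_D = k_n [V_ov · V_DS − ½ V_DS²] = 0.48 × [1.17 × 0.898 − 0.5 × 0.898²] = 0.311 mA.

Triode; I_D = 0.311 mA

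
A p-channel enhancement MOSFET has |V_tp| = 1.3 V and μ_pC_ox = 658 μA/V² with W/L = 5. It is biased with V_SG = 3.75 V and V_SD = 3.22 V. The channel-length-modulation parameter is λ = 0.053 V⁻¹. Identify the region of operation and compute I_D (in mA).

Saturation; I_D = 11.6 mA

k_p = μ_pC_ox · (W/L) = 3.29 mA/V².
V_ov = V_SG − |V_tp| = 3.75 − 1.3 = 2.45 V.
Since V_SD = 3.22 V ≥ V_ov = 2.45 V, the device is in saturation.
I_D = ½ k_p V_ov² (1 + λ V_SD) = 0.5 × 3.29 × 2.45² × (1 + 0.053 × 3.22) = 11.6 mA.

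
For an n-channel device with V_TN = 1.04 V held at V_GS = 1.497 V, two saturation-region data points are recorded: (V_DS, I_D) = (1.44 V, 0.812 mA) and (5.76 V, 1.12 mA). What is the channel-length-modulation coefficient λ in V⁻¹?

With V_GS fixed, I_D ∝ (1 + λ V_DS) in saturation, so I_D2/I_D1 = (1 + λ V_DS2)/(1 + λ V_DS1).
1.12/0.812 = 1.379 = (1 + 5.76 λ)/(1 + 1.44 λ).
Solving: λ (I_D1 V_DS2 − I_D2 V_DS1) = I_D2 − I_D1, so λ = (1.12 − 0.812) / (0.812 × 5.76 − 1.12 × 1.44) = 0.308 / 3.06 = 0.101 V⁻¹.

λ = 0.101 V⁻¹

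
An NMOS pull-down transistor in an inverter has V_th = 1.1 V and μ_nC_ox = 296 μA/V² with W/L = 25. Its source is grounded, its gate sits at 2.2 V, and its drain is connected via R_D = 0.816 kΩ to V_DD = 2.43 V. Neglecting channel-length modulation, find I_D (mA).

V_GS = V_G = 2.2 V, so V_ov = 2.2 − 1.1 = 1.1 V.
k_n = μ_nC_ox · (W/L) = 7.4 mA/V².
Assume saturation: I_D = ½ k_n V_ov² = 0.5 × 7.4 × 1.1² = 4.48 mA, giving V_DS = V_DD − I_D R_D = 2.43 − 4.48 × 0.816 = -1.22 V.
But -1.22 V < V_ov = 1.1 V, so the device is actually in triode.
In triode I_D = k_n[V_ov V_DS − ½ V_DS²] and I_D = (V_DD − V_DS)/R_D. Equating: 3.02 V_DS² − 7.642 V_DS + 2.43 = 0, giving V_DS = 0.373 V (the root below V_ov).
I_D = (2.43 − 0.373) / 0.816 = 2.52 mA.

I_D = 2.52 mA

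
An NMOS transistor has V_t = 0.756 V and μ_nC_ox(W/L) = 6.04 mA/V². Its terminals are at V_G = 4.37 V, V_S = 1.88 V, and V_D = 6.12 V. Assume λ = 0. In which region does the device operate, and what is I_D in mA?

Saturation; I_D = 9.08 mA

V_GS = V_G − V_S = 4.37 − 1.88 = 2.49 V; V_DS = V_D − V_S = 6.12 − 1.88 = 4.24 V.
V_ov = V_GS − V_t = 2.49 − 0.756 = 1.73 V.
Since V_DS = 4.24 V ≥ V_ov = 1.73 V, the device is in saturation.
I_D = ½ k_n V_ov² = 0.5 × 6.04 × 1.73² = 9.08 mA.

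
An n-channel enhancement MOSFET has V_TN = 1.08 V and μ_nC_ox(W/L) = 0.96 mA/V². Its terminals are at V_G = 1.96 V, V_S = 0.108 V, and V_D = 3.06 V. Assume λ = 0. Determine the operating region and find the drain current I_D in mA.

Saturation; I_D = 0.286 mA

V_GS = V_G − V_S = 1.96 − 0.108 = 1.85 V; V_DS = V_D − V_S = 3.06 − 0.108 = 2.95 V.
V_ov = V_GS − V_TN = 1.85 − 1.08 = 0.772 V.
Since V_DS = 2.95 V ≥ V_ov = 0.772 V, the device is in saturation.
I_D = ½ k_n V_ov² = 0.5 × 0.96 × 0.772² = 0.286 mA.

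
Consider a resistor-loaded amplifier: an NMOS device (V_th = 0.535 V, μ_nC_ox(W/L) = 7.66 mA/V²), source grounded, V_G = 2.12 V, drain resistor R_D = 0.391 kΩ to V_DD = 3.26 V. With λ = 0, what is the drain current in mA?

V_GS = V_G = 2.12 V, so V_ov = 2.12 − 0.535 = 1.58 V.
Assume saturation: I_D = ½ k_n V_ov² = 0.5 × 7.66 × 1.58² = 9.62 mA, giving V_DS = V_DD − I_D R_D = 3.26 − 9.62 × 0.391 = -0.502 V.
But -0.502 V < V_ov = 1.58 V, so the device is actually in triode.
In triode I_D = k_n[V_ov V_DS − ½ V_DS²] and I_D = (V_DD − V_DS)/R_D. Equating: 1.5 V_DS² − 5.747 V_DS + 3.26 = 0, giving V_DS = 0.692 V (the root below V_ov).
I_D = (3.26 − 0.692) / 0.391 = 6.57 mA.

I_D = 6.57 mA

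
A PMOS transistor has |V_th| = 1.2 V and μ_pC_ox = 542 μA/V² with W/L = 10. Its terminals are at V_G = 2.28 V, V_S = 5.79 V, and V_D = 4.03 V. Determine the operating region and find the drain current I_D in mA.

Triode; I_D = 13.6 mA

V_SG = V_S − V_G = 5.79 − 2.28 = 3.51 V; V_SD = V_S − V_D = 5.79 − 4.03 = 1.76 V.
k_p = μ_pC_ox · (W/L) = 5.42 mA/V².
V_ov = V_SG − |V_th| = 3.51 − 1.2 = 2.31 V.
Since V_SD = 1.76 V < V_ov = 2.31 V, the device is in the triode region.
I_D = k_p [V_ov · V_SD − ½ V_SD²] = 5.42 × [2.31 × 1.76 − 0.5 × 1.76²] = 13.6 mA.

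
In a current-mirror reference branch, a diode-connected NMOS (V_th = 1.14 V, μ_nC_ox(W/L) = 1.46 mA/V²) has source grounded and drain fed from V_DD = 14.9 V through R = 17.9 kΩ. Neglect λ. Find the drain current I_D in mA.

I_D = 0.713 mA

With gate tied to drain, V_GS = V_DS ≥ V_GS − V_th, so the device is in saturation.
KCL at the drain: ½ k_n (V_GS − V_th)² = (V_DD − V_GS)/R.
Let x = V_GS − 1.14. Then 13.1 x² + x − 13.76 = 0, giving x = 0.989 V (positive root), so V_GS = 2.13 V.
I_D = (V_DD − V_GS)/R = (14.9 − 2.13) / 17.9 = 0.713 mA.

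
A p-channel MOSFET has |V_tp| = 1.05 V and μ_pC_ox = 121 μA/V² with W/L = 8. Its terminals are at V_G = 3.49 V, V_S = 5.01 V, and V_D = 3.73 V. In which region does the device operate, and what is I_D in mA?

Saturation; I_D = 0.107 mA

V_SG = V_S − V_G = 5.01 − 3.49 = 1.52 V; V_SD = V_S − V_D = 5.01 − 3.73 = 1.28 V.
k_p = μ_pC_ox · (W/L) = 0.968 mA/V².
V_ov = V_SG − |V_tp| = 1.52 − 1.05 = 0.47 V.
Since V_SD = 1.28 V ≥ V_ov = 0.47 V, the device is in saturation.
I_D = ½ k_p V_ov² = 0.5 × 0.968 × 0.47² = 0.107 mA.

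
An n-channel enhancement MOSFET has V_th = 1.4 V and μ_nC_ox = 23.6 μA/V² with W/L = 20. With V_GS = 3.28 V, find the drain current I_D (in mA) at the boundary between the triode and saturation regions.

I_D = 0.834 mA

At the boundary V_DS = V_ov = V_GS − V_th = 3.28 − 1.4 = 1.88 V.
k_n = μ_nC_ox · (W/L) = 0.472 mA/V².
I_D = ½ k_n V_ov² = 0.5 × 0.472 × 1.88² = 0.834 mA.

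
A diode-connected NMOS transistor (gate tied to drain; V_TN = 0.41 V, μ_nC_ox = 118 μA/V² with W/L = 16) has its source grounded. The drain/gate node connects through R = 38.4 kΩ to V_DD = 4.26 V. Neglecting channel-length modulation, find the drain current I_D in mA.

I_D = 0.0921 mA

With gate tied to drain, V_GS = V_DS ≥ V_GS − V_TN, so the device is in saturation.
k_n = μ_nC_ox · (W/L) = 1.888 mA/V².
KCL at the drain: ½ k_n (V_GS − V_TN)² = (V_DD − V_GS)/R.
Let x = V_GS − 0.41. Then 36.2 x² + x − 3.85 = 0, giving x = 0.312 V (positive root), so V_GS = 0.722 V.
I_D = (V_DD − V_GS)/R = (4.26 − 0.722) / 38.4 = 0.0921 mA.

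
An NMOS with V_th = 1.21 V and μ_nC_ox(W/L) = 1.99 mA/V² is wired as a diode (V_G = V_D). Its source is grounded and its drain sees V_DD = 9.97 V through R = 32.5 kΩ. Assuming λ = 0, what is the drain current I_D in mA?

With gate tied to drain, V_GS = V_DS ≥ V_GS − V_th, so the device is in saturation.
KCL at the drain: ½ k_n (V_GS − V_th)² = (V_DD − V_GS)/R.
Let x = V_GS − 1.21. Then 32.3 x² + x − 8.76 = 0, giving x = 0.505 V (positive root), so V_GS = 1.72 V.
I_D = (V_DD − V_GS)/R = (9.97 − 1.72) / 32.5 = 0.254 mA.

I_D = 0.254 mA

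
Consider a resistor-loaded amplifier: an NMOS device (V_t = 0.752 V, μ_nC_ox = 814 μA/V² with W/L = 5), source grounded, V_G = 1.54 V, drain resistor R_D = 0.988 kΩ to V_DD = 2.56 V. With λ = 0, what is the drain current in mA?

I_D = 1.26 mA

V_GS = V_G = 1.54 V, so V_ov = 1.54 − 0.752 = 0.788 V.
k_n = μ_nC_ox · (W/L) = 4.07 mA/V².
Assume saturation: I_D = ½ k_n V_ov² = 0.5 × 4.07 × 0.788² = 1.26 mA, giving V_DS = V_DD − I_D R_D = 2.56 − 1.26 × 0.988 = 1.31 V.
V_DS = 1.31 V ≥ V_ov = 0.788 V, confirming saturation.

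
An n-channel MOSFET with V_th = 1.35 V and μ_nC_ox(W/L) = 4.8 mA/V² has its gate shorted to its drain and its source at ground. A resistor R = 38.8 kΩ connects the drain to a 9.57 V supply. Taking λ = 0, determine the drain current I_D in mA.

I_D = 0.204 mA

With gate tied to drain, V_GS = V_DS ≥ V_GS − V_th, so the device is in saturation.
KCL at the drain: ½ k_n (V_GS − V_th)² = (V_DD − V_GS)/R.
Let x = V_GS − 1.35. Then 93.1 x² + x − 8.22 = 0, giving x = 0.292 V (positive root), so V_GS = 1.64 V.
I_D = (V_DD − V_GS)/R = (9.57 − 1.64) / 38.8 = 0.204 mA.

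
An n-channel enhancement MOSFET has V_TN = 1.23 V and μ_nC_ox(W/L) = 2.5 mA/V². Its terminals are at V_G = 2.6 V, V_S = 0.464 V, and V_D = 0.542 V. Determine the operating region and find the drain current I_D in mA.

V_GS = V_G − V_S = 2.6 − 0.464 = 2.14 V; V_DS = V_D − V_S = 0.542 − 0.464 = 0.078 V.
V_ov = V_GS − V_TN = 2.14 − 1.23 = 0.906 V.
Since V_DS = 0.078 V < V_ov = 0.906 V, the device is in the triode region.
I_D = k_n [V_ov · V_DS − ½ V_DS²] = 2.5 × [0.906 × 0.078 − 0.5 × 0.078²] = 0.169 mA.

Triode; I_D = 0.169 mA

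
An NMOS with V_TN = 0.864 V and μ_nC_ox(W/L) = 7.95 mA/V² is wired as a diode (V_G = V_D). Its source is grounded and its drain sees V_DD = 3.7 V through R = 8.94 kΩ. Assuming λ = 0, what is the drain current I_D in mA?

With gate tied to drain, V_GS = V_DS ≥ V_GS − V_TN, so the device is in saturation.
KCL at the drain: ½ k_n (V_GS − V_TN)² = (V_DD − V_GS)/R.
Let x = V_GS − 0.864. Then 35.5 x² + x − 2.836 = 0, giving x = 0.269 V (positive root), so V_GS = 1.13 V.
I_D = (V_DD − V_GS)/R = (3.7 − 1.13) / 8.94 = 0.287 mA.

I_D = 0.287 mA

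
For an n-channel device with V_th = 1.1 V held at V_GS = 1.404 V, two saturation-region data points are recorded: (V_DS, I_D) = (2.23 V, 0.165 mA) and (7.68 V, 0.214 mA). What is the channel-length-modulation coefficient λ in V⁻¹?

With V_GS fixed, I_D ∝ (1 + λ V_DS) in saturation, so I_D2/I_D1 = (1 + λ V_DS2)/(1 + λ V_DS1).
0.214/0.165 = 1.297 = (1 + 7.68 λ)/(1 + 2.23 λ).
Solving: λ (I_D1 V_DS2 − I_D2 V_DS1) = I_D2 − I_D1, so λ = (0.214 − 0.165) / (0.165 × 7.68 − 0.214 × 2.23) = 0.049 / 0.79 = 0.062 V⁻¹.

λ = 0.0620 V⁻¹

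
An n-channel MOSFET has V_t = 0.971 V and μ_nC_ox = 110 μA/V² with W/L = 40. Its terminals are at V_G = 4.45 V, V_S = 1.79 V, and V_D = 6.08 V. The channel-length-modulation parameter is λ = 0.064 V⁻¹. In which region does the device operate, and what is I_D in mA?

V_GS = V_G − V_S = 4.45 − 1.79 = 2.66 V; V_DS = V_D − V_S = 6.08 − 1.79 = 4.29 V.
k_n = μ_nC_ox · (W/L) = 4.4 mA/V².
V_ov = V_GS − V_t = 2.66 − 0.971 = 1.69 V.
Since V_DS = 4.29 V ≥ V_ov = 1.69 V, the device is in saturation.
I_D = ½ k_n V_ov² (1 + λ V_DS) = 0.5 × 4.4 × 1.69² × (1 + 0.064 × 4.29) = 8 mA.

Saturation; I_D = 8.00 mA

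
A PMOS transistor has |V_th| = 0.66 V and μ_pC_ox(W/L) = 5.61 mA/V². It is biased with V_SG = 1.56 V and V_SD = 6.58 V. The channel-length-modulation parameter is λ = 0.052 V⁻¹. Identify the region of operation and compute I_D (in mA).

V_ov = V_SG − |V_th| = 1.56 − 0.66 = 0.9 V.
Since V_SD = 6.58 V ≥ V_ov = 0.9 V, the device is in saturation.
I_D = ½ k_p V_ov² (1 + λ V_SD) = 0.5 × 5.61 × 0.9² × (1 + 0.052 × 6.58) = 3.05 mA.

Saturation; I_D = 3.05 mA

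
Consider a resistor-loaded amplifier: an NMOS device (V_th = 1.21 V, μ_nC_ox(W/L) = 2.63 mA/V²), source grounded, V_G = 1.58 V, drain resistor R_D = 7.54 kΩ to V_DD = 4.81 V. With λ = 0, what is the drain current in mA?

I_D = 0.180 mA

V_GS = V_G = 1.58 V, so V_ov = 1.58 − 1.21 = 0.37 V.
Assume saturation: I_D = ½ k_n V_ov² = 0.5 × 2.63 × 0.37² = 0.18 mA, giving V_DS = V_DD − I_D R_D = 4.81 − 0.18 × 7.54 = 3.45 V.
V_DS = 3.45 V ≥ V_ov = 0.37 V, confirming saturation.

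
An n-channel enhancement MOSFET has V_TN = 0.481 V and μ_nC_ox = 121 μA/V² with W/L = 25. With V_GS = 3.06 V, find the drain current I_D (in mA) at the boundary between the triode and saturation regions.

At the boundary V_DS = V_ov = V_GS − V_TN = 3.06 − 0.481 = 2.58 V.
k_n = μ_nC_ox · (W/L) = 3.025 mA/V².
I_D = ½ k_n V_ov² = 0.5 × 3.025 × 2.58² = 10.1 mA.

I_D = 10.1 mA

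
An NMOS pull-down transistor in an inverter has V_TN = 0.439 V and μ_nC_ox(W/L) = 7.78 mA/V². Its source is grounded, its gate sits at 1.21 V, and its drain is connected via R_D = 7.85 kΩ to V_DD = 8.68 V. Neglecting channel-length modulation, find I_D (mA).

V_GS = V_G = 1.21 V, so V_ov = 1.21 − 0.439 = 0.771 V.
Assume saturation: I_D = ½ k_n V_ov² = 0.5 × 7.78 × 0.771² = 2.31 mA, giving V_DS = V_DD − I_D R_D = 8.68 − 2.31 × 7.85 = -9.47 V.
But -9.47 V < V_ov = 0.771 V, so the device is actually in triode.
In triode I_D = k_n[V_ov V_DS − ½ V_DS²] and I_D = (V_DD − V_DS)/R_D. Equating: 30.5 V_DS² − 48.09 V_DS + 8.68 = 0, giving V_DS = 0.208 V (the root below V_ov).
I_D = (8.68 − 0.208) / 7.85 = 1.08 mA.

I_D = 1.08 mA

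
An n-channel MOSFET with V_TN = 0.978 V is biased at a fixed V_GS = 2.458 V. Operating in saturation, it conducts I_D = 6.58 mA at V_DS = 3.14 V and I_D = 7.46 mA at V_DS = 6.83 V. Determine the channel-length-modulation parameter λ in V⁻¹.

λ = 0.0409 V⁻¹

With V_GS fixed, I_D ∝ (1 + λ V_DS) in saturation, so I_D2/I_D1 = (1 + λ V_DS2)/(1 + λ V_DS1).
7.46/6.58 = 1.134 = (1 + 6.83 λ)/(1 + 3.14 λ).
Solving: λ (I_D1 V_DS2 − I_D2 V_DS1) = I_D2 − I_D1, so λ = (7.46 − 6.58) / (6.58 × 6.83 − 7.46 × 3.14) = 0.88 / 21.5 = 0.0409 V⁻¹.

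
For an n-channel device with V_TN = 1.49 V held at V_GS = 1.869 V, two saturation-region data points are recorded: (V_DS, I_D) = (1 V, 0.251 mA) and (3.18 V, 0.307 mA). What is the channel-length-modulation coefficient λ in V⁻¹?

With V_GS fixed, I_D ∝ (1 + λ V_DS) in saturation, so I_D2/I_D1 = (1 + λ V_DS2)/(1 + λ V_DS1).
0.307/0.251 = 1.223 = (1 + 3.18 λ)/(1 + 1 λ).
Solving: λ (I_D1 V_DS2 − I_D2 V_DS1) = I_D2 − I_D1, so λ = (0.307 − 0.251) / (0.251 × 3.18 − 0.307 × 1) = 0.056 / 0.491 = 0.114 V⁻¹.

λ = 0.114 V⁻¹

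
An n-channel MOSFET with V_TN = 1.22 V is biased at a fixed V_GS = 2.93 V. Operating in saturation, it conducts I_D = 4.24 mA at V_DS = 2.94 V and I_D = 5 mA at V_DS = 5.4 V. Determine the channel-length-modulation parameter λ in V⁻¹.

λ = 0.0927 V⁻¹

With V_GS fixed, I_D ∝ (1 + λ V_DS) in saturation, so I_D2/I_D1 = (1 + λ V_DS2)/(1 + λ V_DS1).
5/4.24 = 1.179 = (1 + 5.4 λ)/(1 + 2.94 λ).
Solving: λ (I_D1 V_DS2 − I_D2 V_DS1) = I_D2 − I_D1, so λ = (5 − 4.24) / (4.24 × 5.4 − 5 × 2.94) = 0.76 / 8.2 = 0.0927 V⁻¹.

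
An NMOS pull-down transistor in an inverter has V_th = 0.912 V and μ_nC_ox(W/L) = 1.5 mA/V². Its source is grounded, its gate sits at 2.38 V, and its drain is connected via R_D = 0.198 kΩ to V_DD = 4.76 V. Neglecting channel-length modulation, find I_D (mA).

V_GS = V_G = 2.38 V, so V_ov = 2.38 − 0.912 = 1.47 V.
Assume saturation: I_D = ½ k_n V_ov² = 0.5 × 1.5 × 1.47² = 1.62 mA, giving V_DS = V_DD − I_D R_D = 4.76 − 1.62 × 0.198 = 4.44 V.
V_DS = 4.44 V ≥ V_ov = 1.47 V, confirming saturation.

I_D = 1.62 mA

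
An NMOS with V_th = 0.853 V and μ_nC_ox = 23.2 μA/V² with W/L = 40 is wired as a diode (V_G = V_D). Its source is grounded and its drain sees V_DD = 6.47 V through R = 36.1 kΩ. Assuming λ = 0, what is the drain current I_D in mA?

I_D = 0.140 mA

With gate tied to drain, V_GS = V_DS ≥ V_GS − V_th, so the device is in saturation.
k_n = μ_nC_ox · (W/L) = 0.928 mA/V².
KCL at the drain: ½ k_n (V_GS − V_th)² = (V_DD − V_GS)/R.
Let x = V_GS − 0.853. Then 16.8 x² + x − 5.617 = 0, giving x = 0.55 V (positive root), so V_GS = 1.4 V.
I_D = (V_DD − V_GS)/R = (6.47 − 1.4) / 36.1 = 0.14 mA.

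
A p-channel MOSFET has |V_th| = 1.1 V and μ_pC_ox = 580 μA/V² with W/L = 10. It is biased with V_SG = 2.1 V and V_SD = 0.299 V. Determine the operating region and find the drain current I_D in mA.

Triode; I_D = 1.47 mA

k_p = μ_pC_ox · (W/L) = 5.8 mA/V².
V_ov = V_SG − |V_th| = 2.1 − 1.1 = 1 V.
Since V_SD = 0.299 V < V_ov = 1 V, the device is in the triode region.
I_D = k_p [V_ov · V_SD − ½ V_SD²] = 5.8 × [1 × 0.299 − 0.5 × 0.299²] = 1.47 mA.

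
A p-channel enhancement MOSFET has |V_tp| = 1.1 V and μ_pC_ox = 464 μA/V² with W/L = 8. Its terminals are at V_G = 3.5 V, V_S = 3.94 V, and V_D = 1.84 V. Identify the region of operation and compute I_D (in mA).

Cutoff; I_D = 0 mA

V_SG = V_S − V_G = 3.94 − 3.5 = 0.44 V; V_SD = V_S − V_D = 3.94 − 1.84 = 2.1 V.
V_SG = 0.44 V < |V_tp| = 1.1 V, so the transistor is in cutoff.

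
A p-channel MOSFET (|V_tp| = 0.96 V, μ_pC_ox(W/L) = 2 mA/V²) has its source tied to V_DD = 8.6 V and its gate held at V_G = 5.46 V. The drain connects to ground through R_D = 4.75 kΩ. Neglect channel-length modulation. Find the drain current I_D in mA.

V_SG = V_DD − V_G = 8.6 − 5.46 = 3.14 V, so V_ov = 3.14 − 0.96 = 2.18 V.
Assume saturation: I_D = ½ k_p V_ov² = 0.5 × 2 × 2.18² = 4.75 mA, giving V_SD = V_DD − I_D R_D = 8.6 − 4.75 × 4.75 = -14 V.
But -14 V < V_ov = 2.18 V, so the device is actually in triode.
In triode I_D = k_p[V_ov V_SD − ½ V_SD²] and I_D = (V_DD − V_SD)/R_D. Equating: 4.75 V_SD² − 21.71 V_SD + 8.6 = 0, giving V_SD = 0.438 V (the root below V_ov).
I_D = (8.6 − 0.438) / 4.75 = 1.72 mA.

I_D = 1.72 mA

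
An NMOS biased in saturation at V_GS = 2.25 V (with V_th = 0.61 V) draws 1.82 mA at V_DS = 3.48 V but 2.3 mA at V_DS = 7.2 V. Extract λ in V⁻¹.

With V_GS fixed, I_D ∝ (1 + λ V_DS) in saturation, so I_D2/I_D1 = (1 + λ V_DS2)/(1 + λ V_DS1).
2.3/1.82 = 1.264 = (1 + 7.2 λ)/(1 + 3.48 λ).
Solving: λ (I_D1 V_DS2 − I_D2 V_DS1) = I_D2 − I_D1, so λ = (2.3 − 1.82) / (1.82 × 7.2 − 2.3 × 3.48) = 0.48 / 5.1 = 0.0941 V⁻¹.

λ = 0.0941 V⁻¹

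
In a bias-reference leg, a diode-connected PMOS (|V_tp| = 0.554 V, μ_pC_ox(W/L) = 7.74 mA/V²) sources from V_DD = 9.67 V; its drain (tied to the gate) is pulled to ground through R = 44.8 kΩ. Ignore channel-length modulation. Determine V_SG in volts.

With gate tied to drain, V_SG = V_SD ≥ V_SG − |V_tp|, so the device is in saturation.
KCL at the drain: ½ k_p (V_SG − |V_tp|)² = (V_DD − V_SG)/R.
Let x = V_SG − 0.554. Then 173 x² + x − 9.116 = 0, giving x = 0.226 V (positive root), so V_SG = 0.78 V.
I_D = (V_DD − V_SG)/R = (9.67 − 0.78) / 44.8 = 0.198 mA.

V_SG = 0.780 V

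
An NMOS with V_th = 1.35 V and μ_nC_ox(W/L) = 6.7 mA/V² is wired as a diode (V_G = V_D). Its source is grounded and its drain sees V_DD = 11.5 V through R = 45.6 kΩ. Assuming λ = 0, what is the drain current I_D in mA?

With gate tied to drain, V_GS = V_DS ≥ V_GS − V_th, so the device is in saturation.
KCL at the drain: ½ k_n (V_GS − V_th)² = (V_DD − V_GS)/R.
Let x = V_GS − 1.35. Then 153 x² + x − 10.15 = 0, giving x = 0.255 V (positive root), so V_GS = 1.6 V.
I_D = (V_DD − V_GS)/R = (11.5 − 1.6) / 45.6 = 0.217 mA.

I_D = 0.217 mA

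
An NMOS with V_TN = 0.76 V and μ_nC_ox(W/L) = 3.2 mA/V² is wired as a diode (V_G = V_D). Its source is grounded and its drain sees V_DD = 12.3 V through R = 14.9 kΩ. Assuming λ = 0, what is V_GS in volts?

With gate tied to drain, V_GS = V_DS ≥ V_GS − V_TN, so the device is in saturation.
KCL at the drain: ½ k_n (V_GS − V_TN)² = (V_DD − V_GS)/R.
Let x = V_GS − 0.76. Then 23.8 x² + x − 11.54 = 0, giving x = 0.675 V (positive root), so V_GS = 1.44 V.
I_D = (V_DD − V_GS)/R = (12.3 − 1.44) / 14.9 = 0.729 mA.

V_GS = 1.44 V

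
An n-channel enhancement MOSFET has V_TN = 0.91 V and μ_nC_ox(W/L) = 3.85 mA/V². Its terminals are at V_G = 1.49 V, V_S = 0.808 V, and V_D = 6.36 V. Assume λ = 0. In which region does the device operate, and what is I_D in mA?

Cutoff; I_D = 0 mA

V_GS = V_G − V_S = 1.49 − 0.808 = 0.682 V; V_DS = V_D − V_S = 6.36 − 0.808 = 5.55 V.
V_GS = 0.682 V < V_TN = 0.91 V, so the transistor is in cutoff.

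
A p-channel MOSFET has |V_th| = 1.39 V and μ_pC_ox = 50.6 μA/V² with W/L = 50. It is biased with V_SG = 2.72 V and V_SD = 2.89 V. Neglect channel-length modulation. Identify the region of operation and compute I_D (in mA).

k_p = μ_pC_ox · (W/L) = 2.53 mA/V².
V_ov = V_SG − |V_th| = 2.72 − 1.39 = 1.33 V.
Since V_SD = 2.89 V ≥ V_ov = 1.33 V, the device is in saturation.
I_D = ½ k_p V_ov² = 0.5 × 2.53 × 1.33² = 2.24 mA.

Saturation; I_D = 2.24 mA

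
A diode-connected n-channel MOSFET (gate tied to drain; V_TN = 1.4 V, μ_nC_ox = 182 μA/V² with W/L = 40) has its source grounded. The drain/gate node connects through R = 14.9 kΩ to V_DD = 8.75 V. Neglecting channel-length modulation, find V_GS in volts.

With gate tied to drain, V_GS = V_DS ≥ V_GS − V_TN, so the device is in saturation.
k_n = μ_nC_ox · (W/L) = 7.28 mA/V².
KCL at the drain: ½ k_n (V_GS − V_TN)² = (V_DD − V_GS)/R.
Let x = V_GS − 1.4. Then 54.2 x² + x − 7.35 = 0, giving x = 0.359 V (positive root), so V_GS = 1.76 V.
I_D = (V_DD − V_GS)/R = (8.75 − 1.76) / 14.9 = 0.469 mA.

V_GS = 1.76 V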